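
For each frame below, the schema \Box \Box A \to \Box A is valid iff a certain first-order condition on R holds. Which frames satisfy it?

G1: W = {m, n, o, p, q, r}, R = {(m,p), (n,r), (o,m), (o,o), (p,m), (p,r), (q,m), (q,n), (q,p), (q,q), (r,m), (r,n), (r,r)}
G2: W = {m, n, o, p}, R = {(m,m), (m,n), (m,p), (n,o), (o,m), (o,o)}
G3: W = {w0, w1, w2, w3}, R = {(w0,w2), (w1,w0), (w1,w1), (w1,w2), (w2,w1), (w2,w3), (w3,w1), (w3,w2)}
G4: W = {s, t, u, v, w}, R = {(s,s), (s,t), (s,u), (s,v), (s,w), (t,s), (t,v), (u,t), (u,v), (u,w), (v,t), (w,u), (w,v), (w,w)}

G2

The schema corresponds to density: \forall x \forall y (Rxy \to \exists z (Rxz \wedge Rzy)).
G1: fails — Rmp but no z with Rmz and Rzp.
G2: satisfies the condition.
G3: fails — Rw0w2 but no z with Rw0z and Rzw2.
G4: fails — Rvt but no z with Rvz and Rzt.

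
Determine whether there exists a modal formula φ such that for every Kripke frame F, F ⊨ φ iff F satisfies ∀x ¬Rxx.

Modal frame validity is preserved under surjective bounded morphisms.
The 5-cycle (worlds s,t,u,v,w with s→t→u→v→w→s) is irreflexive, and the map sending every world to a single reflexive point • is a surjective bounded morphism (forth: every edge maps to (•,•); back: every world has a successor). So any modal formula valid on the 5-cycle is also valid on the reflexive point, which is not irreflexive.
So the class is not modally definable.

Not definable by any modal formula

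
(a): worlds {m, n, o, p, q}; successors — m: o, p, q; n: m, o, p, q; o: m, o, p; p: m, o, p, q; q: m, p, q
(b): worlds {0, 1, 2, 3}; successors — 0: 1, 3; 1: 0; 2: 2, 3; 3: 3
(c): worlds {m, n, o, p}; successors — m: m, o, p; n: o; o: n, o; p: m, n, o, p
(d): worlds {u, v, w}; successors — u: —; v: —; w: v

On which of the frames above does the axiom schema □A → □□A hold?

(d)

The schema corresponds to transitivity: ∀x ∀y ∀z (Rxy ∧ Ryz → Rxz).
(a): fails — Rom and Rmq but not Roq.
(b): fails — R10 and R01 but not R11.
(c): fails — Rno and Ron but not Rnn.
(d): holds.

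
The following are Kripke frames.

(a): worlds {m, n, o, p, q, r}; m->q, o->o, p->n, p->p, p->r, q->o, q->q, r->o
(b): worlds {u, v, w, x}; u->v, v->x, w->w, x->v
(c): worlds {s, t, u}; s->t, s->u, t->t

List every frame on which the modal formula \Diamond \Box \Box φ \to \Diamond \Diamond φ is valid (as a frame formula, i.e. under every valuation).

The schema corresponds to a generalized confluence (Geach) condition: \forall x \forall y (xRy \to \exists w (y R^2 w \wedge x R^2 w)).
(a): fails — pRn but no w with nR²w and pR²w.
(b): fails — uRv but no t with vR²t and uR²t.
(c): fails — sRu but no w with uR²w and sR²w.

none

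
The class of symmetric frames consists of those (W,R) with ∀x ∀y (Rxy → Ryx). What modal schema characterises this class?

A defining formula is ψ → □◇ψ (the B axiom).
Suppose ψ→□◇ψ is valid. Take Rxy and set V(ψ)={x}. Then ψ at x, so □◇ψ at x, so ◇ψ at y, so some z with Ryz has ψ; z=x, i.e. Ryx.

ψ → □◇ψ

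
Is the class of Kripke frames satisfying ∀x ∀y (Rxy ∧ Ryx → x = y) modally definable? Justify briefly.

Any modally definable frame class is closed under surjective bounded morphisms.
The 8-cycle (worlds 0,1,2,3,4,5,6,7 with 0→1→2→3→4→5→6→7→0) is antisymmetric. Sending even-indexed worlds to a and odd-indexed worlds to b is a surjective bounded morphism onto the two-world frame with a↔b, which is not antisymmetric.
Hence antisymmetry is not modally definable.

No — not modally definable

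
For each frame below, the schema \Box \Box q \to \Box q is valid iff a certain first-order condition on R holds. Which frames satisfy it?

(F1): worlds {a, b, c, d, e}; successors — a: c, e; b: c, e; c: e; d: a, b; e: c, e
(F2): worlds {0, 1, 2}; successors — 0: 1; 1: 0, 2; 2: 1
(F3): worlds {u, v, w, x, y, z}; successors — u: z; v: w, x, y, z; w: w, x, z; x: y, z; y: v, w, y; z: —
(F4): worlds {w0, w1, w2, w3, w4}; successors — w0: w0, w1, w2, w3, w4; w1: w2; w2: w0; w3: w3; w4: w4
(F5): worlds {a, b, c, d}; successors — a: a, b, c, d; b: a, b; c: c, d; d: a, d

Frame correspondent (Sahlqvist): \forall x \forall y (Rxy \to \exists z (Rxz \wedge Rzy)) — i.e. density.
(F1): fails — Rdb but no z with Rdz and Rzb.
(F2): fails — R12 but no z with R1z and Rz2.
(F3): fails — Ruz but no t with Rut and Rtz.
(F4): fails — Rw1w2 but no z with Rw1z and Rzw2.
(F5): condition met.

(F5)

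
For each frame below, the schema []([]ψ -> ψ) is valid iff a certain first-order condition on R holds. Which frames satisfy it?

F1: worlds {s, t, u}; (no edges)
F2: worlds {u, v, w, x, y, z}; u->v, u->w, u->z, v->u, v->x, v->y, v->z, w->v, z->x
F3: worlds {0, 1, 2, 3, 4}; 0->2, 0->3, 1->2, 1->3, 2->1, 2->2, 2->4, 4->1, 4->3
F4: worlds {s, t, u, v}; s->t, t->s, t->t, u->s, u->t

The schema corresponds to shift-reflexivity: forall x forall y (Rxy -> Ryy).
F1: holds.
F2: fails — Ruv but not Rvv.
F3: fails — R43 but not R33.
F4: fails — Rus but not Rss.
Valid on: F1.

F1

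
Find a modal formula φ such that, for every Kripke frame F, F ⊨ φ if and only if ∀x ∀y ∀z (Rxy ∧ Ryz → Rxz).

□s → □□s

This is transitivity; the standard corresponding axiom is 4: □s → □□s.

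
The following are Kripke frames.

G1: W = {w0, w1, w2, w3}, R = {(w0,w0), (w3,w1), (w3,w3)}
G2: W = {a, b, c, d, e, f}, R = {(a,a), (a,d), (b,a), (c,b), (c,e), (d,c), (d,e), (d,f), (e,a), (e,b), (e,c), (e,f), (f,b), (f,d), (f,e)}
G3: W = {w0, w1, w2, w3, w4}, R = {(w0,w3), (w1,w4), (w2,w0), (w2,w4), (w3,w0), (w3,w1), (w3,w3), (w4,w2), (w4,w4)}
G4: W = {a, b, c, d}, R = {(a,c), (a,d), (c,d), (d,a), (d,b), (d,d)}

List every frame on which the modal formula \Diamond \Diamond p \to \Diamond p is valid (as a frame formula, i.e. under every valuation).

G1

This is the axiom for transitivity; its first-order frame correspondent is \forall x \forall y \forall z (Rxy \wedge Ryz \to Rxz).
G1: holds.
G2: fails — Rfe and Rea but not Rfa.
G3: fails — Rw2w4 and Rw4w2 but not Rw2w2.
G4: fails — Rcd and Rdb but not Rcb.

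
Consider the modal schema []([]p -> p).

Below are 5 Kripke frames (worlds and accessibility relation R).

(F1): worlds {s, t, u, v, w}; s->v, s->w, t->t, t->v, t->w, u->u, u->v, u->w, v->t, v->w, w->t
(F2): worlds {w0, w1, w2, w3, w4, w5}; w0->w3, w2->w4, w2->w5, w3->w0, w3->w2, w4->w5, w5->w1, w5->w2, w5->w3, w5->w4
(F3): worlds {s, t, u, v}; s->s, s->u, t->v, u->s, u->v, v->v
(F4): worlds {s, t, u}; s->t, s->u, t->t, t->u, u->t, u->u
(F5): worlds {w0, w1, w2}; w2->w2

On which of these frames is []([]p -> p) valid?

The schema corresponds to shift-reflexivity: forall x forall y (Rxy -> Ryy).
(F1): fails — Ruv but not Rvv.
(F2): fails — Rw2w4 but not Rw4w4.
(F3): fails — Rsu but not Ruu.
(F4): condition met.
(F5): condition met.
Valid on: (F4), (F5).

(F4), (F5)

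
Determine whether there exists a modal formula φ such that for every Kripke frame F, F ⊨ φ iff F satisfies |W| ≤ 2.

No

If a class were modally definable it would be closed under disjoint unions (Goldblatt–Thomason).
Any modal formula valid on each of 3 disjoint one-world frames is valid on their disjoint union (validity is preserved under disjoint unions). Each one-world frame has |W|=1≤2, but the union has |W|=3.
So the class is not modally definable.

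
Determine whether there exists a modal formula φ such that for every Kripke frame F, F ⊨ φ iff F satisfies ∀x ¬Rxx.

No

If a class were modally definable it would be closed under surjective bounded morphisms (Goldblatt–Thomason).
The 4-cycle (worlds a,b,c,d with a→b→c→d→a) is irreflexive, and the map sending every world to a single reflexive point • is a surjective bounded morphism (forth: every edge maps to (•,•); back: every world has a successor). So any modal formula valid on the 4-cycle is also valid on the reflexive point, which is not irreflexive.
Hence irreflexivity is not modally definable.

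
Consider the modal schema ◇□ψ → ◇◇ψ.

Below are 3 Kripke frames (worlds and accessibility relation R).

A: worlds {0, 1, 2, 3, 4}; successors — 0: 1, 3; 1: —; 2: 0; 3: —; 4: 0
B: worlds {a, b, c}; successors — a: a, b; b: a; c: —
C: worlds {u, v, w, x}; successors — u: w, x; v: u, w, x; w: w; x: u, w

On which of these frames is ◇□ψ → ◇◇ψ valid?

Frame correspondent (Sahlqvist): ∀x ∀y (xRy → ∃w (yRw ∧ xR²w)) — i.e. a generalized confluence (Geach) condition.
A: fails — 0R1 but no w with 1Rw and 0R²w.
B: ✓.
C: ✓.

B, C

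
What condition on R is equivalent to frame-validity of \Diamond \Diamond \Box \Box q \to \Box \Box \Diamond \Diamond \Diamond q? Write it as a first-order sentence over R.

This is a Sahlqvist (Geach-type) schema ◇^2□^2q → □^2◇^3q.
First-order correspondent: \forall x \forall y \forall z ((x R^2 y \wedge x R^2 z) \to \exists w (y R^2 w \wedge z R^3 w)).

\forall x \forall y \forall z ((x R^2 y \wedge x R^2 z) \to \exists w (y R^2 w \wedge z R^3 w))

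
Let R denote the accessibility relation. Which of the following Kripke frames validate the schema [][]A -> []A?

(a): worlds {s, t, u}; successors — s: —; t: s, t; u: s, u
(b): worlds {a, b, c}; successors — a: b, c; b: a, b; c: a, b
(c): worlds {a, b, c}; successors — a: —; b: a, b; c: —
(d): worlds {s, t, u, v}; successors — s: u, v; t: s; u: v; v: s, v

Frame correspondent (Sahlqvist): forall x forall y (Rxy -> exists z (Rxz & Rzy)) — i.e. density.
(a): condition met.
(b): fails — Rac but no z with Raz and Rzc.
(c): condition met.
(d): fails — Rts but no z with Rtz and Rzs.
Valid on: (a), (c).

(a), (c)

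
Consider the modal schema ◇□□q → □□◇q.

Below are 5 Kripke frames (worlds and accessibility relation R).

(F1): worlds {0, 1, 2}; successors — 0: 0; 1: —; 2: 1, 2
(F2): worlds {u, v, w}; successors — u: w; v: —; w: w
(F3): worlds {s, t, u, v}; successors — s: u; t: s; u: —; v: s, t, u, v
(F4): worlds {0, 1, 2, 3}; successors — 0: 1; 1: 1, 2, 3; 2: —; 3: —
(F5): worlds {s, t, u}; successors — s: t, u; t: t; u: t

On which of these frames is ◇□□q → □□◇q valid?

(F2), (F5)

The schema corresponds to a generalized confluence (Geach) condition: ∀x ∀y ∀z ((xRy ∧ xR²z) → ∃w (yR²w ∧ zRw)).
(F1): fails — 2R1, 2R²1 but no w with 1R²w and 1Rw.
(F2): condition met.
(F3): fails — tRs, tR²u but no w with sR²w and uRw.
(F4): fails — 0R1, 0R²2 but no w with 1R²w and 2Rw.
(F5): condition met.
Valid on: (F2), (F5).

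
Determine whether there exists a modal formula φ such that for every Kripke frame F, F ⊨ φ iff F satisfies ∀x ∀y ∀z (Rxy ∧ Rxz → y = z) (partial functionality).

Yes: it is partial functionality, defined by the CD schema ◇q → □q.

Yes, by ◇q → □q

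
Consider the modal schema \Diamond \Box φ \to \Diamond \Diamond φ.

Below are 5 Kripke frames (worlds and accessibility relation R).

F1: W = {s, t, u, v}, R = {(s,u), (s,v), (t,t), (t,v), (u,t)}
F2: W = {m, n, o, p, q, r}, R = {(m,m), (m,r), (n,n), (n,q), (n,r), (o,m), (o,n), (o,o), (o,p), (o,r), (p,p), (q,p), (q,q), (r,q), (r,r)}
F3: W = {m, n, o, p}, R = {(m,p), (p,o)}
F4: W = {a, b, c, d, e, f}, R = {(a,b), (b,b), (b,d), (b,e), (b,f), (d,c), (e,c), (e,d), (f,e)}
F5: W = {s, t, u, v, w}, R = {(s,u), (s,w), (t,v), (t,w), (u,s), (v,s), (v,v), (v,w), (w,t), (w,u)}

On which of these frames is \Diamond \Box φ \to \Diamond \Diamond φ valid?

This is the axiom for a generalized confluence (Geach) condition; its first-order frame correspondent is \forall x \forall y (xRy \to \exists w (yRw \wedge x R^2 w)).
F1: fails — sRv but no w with vRw and sR²w.
F2: ✓.
F3: fails — pRo but no w with oRw and pR²w.
F4: fails — dRc but no w with cRw and dR²w.
F5: ✓.
Valid on: F2, F5.

F2, F5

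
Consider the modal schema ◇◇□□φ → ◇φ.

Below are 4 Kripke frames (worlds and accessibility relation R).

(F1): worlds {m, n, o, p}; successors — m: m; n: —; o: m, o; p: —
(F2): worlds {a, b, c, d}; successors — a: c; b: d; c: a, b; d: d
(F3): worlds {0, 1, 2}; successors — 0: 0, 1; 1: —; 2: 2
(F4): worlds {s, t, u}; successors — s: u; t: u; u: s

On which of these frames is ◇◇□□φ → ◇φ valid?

(F1)

The schema corresponds to a generalized confluence (Geach) condition: ∀x ∀y (xR²y → ∃w (yR²w ∧ xRw)).
(F1): satisfies the condition.
(F2): fails — aR²a but no w with aR²w and aRw.
(F3): fails — 0R²1 but no w with 1R²w and 0Rw.
(F4): fails — sR²s but no w with sR²w and sRw.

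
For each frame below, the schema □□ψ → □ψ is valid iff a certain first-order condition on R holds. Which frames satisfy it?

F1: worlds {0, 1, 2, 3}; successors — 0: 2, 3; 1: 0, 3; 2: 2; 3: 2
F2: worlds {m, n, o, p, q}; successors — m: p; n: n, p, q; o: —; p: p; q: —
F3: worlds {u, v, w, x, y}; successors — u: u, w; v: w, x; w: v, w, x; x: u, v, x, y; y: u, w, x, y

F2, F3

The schema corresponds to density: ∀x ∀y (Rxy → ∃z (Rxz ∧ Rzy)).
F1: fails — R10 but no z with R1z and Rz0.
F2: condition met.
F3: condition met.
Valid on: F2, F3.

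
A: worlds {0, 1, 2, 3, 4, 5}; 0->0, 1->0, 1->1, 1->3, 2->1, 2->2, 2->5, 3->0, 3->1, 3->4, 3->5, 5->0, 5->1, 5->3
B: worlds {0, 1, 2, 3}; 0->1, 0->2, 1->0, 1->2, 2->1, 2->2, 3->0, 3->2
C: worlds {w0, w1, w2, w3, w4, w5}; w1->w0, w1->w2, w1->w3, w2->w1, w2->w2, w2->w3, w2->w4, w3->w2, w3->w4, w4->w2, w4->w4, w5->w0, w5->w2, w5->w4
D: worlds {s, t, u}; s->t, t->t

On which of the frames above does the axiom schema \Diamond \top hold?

B

Frame correspondent (Sahlqvist): \forall x \exists y Rxy — i.e. seriality.
A: fails — world 4 has no successor.
B: condition met.
C: fails — world w0 has no successor.
D: fails — world u has no successor.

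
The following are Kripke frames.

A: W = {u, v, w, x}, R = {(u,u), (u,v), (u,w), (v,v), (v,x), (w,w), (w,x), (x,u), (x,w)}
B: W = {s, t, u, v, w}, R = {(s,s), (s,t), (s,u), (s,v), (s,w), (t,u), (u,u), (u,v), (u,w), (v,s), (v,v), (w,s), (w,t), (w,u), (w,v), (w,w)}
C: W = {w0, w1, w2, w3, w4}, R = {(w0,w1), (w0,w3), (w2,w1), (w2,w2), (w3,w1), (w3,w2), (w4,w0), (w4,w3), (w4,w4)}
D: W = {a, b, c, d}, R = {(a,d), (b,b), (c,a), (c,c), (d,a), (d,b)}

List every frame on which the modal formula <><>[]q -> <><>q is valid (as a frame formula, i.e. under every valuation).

The schema corresponds to a generalized confluence (Geach) condition: forall x forall y (x R^2 y -> exists w (yRw & x R^2 w)).
A: satisfies the condition.
B: satisfies the condition.
C: fails — w0R²w1 but no w with w1Rw and w0R²w.
D: fails — aR²a but no w with aRw and aR²w.

A, B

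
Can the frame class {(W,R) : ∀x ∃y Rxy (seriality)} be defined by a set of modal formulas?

Yes — defined by □r → ◇r

The condition is seriality. A defining modal formula is □r → ◇r.
Suppose □r→◇r is valid. At any x set V(r)=W. Then □r at x, so ◇r at x, so x has a successor.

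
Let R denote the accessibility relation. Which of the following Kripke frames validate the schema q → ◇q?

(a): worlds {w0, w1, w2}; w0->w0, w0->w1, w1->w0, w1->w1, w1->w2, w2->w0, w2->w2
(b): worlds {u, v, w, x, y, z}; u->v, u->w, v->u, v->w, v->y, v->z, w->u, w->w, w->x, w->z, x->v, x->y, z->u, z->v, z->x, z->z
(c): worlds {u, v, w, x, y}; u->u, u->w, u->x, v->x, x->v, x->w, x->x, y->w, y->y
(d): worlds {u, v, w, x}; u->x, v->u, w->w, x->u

(a)

This is the axiom for reflexivity; its first-order frame correspondent is ∀x Rxx.
(a): ✓.
(b): fails — world u does not see itself.
(c): fails — world v does not see itself.
(d): fails — world u does not see itself.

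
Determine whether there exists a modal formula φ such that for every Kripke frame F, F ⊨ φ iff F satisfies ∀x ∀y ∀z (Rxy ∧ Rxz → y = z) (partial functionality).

This is a Sahlqvist condition; the CD axiom ◇q → □q defines it.
Suppose ◇q→□q is valid. Take Rxy, Rxz and set V(q)={y}. Then ◇q at x, so □q at x, so q at z, i.e. z=y.

Yes, by ◇q → □q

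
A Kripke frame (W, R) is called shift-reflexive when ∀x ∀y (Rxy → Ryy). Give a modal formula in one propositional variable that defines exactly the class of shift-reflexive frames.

A defining formula is □(□s → s) (the T□ axiom).
Suppose □(□s→s) is valid. Take Rxy and set V(s)={w : Ryw}. Then at y, □s holds; since □(□s→s) at x, □s→s at y, so s at y, i.e. Ryy.

□(□s → s)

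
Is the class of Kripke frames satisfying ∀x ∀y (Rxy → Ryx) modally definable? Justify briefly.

Yes: it is symmetry, defined by the B schema r → □◇r.
Suppose r→□◇r is valid. Take Rxy and set V(r)={x}. Then r at x, so □◇r at x, so ◇r at y, so some z with Ryz has r; z=x, i.e. Ryx.

Definable; r → □◇r defines it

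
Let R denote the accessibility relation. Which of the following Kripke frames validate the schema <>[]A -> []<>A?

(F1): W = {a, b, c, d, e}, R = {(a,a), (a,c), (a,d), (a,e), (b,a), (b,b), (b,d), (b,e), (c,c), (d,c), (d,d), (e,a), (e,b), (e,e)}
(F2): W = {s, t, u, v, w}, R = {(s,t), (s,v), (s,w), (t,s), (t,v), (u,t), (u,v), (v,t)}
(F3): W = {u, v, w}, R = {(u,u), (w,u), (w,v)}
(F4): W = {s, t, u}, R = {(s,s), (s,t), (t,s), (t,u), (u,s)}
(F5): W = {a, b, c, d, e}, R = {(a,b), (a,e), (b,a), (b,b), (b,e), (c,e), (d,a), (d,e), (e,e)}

(F4), (F5)

Frame correspondent (Sahlqvist): forall x forall y forall z (Rxy & Rxz -> exists w (Ryw & Rzw)) — i.e. convergence.
(F1): fails — Rae and Rac but e and c have no common successor.
(F2): fails — Rsv and Rsw but v and w have no common successor.
(F3): fails — Rwu and Rwv but u and v have no common successor.
(F4): condition met.
(F5): condition met.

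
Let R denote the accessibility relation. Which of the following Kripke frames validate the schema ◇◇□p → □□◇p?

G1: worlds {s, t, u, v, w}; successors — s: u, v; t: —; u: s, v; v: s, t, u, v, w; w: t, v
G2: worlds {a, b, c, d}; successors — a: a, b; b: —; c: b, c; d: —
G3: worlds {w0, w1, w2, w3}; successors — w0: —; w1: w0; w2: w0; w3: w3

Frame correspondent (Sahlqvist): ∀x ∀y ∀z ((xR²y ∧ xR²z) → ∃w (yRw ∧ zRw)) — i.e. a generalized confluence (Geach) condition.
G1: fails — sR²s, sR²t but no w* with sRw* and tRw*.
G2: fails — aR²a, aR²b but no w with aRw and bRw.
G3: condition met.
Valid on: G3.

G3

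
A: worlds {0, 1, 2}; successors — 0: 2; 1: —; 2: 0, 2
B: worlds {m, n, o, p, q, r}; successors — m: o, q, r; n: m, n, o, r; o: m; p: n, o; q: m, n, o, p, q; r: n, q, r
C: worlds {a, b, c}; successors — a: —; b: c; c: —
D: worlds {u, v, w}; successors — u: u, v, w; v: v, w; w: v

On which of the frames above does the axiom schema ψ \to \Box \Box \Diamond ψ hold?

Frame correspondent (Sahlqvist): \forall x \forall z (x R^2 z \to \exists w (x = w \wedge zRw)) — i.e. a generalized confluence (Geach) condition.
A: fails — 0R²0 but no w with 0=w and 0Rw.
B: fails — mR²m but no w with m=w and mRw.
C: condition met.
D: fails — uR²v but no t with u=t and vRt.
Valid on: C.

C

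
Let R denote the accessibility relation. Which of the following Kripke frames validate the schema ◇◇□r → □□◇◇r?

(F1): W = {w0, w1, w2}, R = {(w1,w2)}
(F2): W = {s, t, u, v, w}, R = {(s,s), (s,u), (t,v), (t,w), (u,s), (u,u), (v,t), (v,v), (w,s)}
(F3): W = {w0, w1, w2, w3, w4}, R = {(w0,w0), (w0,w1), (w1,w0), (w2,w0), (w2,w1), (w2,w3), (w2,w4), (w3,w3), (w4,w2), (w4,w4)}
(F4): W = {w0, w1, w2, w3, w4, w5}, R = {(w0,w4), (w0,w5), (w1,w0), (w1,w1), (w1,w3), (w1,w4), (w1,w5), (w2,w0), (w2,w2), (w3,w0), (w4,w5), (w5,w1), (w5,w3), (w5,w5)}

(F1)

This is the axiom for a generalized confluence (Geach) condition; its first-order frame correspondent is ∀x ∀y ∀z ((xR²y ∧ xR²z) → ∃w (yRw ∧ zR²w)).
(F1): holds.
(F2): fails — tR²s, tR²v but no w* with sRw* and vR²w*.
(F3): fails — w2R²w0, w2R²w3 but no w with w0Rw and w3R²w.
(F4): fails — w0R²w3, w0R²w3 but no w with w3Rw and w3R²w.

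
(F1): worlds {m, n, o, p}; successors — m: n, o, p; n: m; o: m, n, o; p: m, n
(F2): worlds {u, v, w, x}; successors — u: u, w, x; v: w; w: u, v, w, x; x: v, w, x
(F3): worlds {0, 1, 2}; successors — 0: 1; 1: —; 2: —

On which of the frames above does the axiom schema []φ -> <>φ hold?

(F1), (F2)

The schema corresponds to seriality: forall x exists y Rxy.
(F1): satisfies the condition.
(F2): satisfies the condition.
(F3): fails — world 1 has no successor.
Valid on: (F1), (F2).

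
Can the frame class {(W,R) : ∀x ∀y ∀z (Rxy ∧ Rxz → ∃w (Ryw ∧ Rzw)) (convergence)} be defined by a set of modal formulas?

This is a Sahlqvist condition; the .2 axiom ◇□r → □◇r defines it.
Suppose ◇□r→□◇r is valid. Take Rxy, Rxz and set V(r)={w : Ryw}. Then □r at y so ◇□r at x, so □◇r at x, so ◇r at z, giving w with Rzw and Ryw.

Yes — defined by ◇□r → □◇r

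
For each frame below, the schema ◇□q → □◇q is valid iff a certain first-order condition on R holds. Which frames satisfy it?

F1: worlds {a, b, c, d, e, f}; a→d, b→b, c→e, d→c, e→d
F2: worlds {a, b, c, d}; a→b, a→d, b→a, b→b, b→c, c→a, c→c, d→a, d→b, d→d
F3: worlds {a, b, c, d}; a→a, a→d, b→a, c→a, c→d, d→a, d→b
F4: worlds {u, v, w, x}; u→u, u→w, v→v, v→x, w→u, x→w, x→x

The schema corresponds to convergence: ∀x ∀y ∀z (Rxy ∧ Rxz → ∃w (Ryw ∧ Rzw)).
F1: holds.
F2: fails — Rbc and Rba but c and a have no common successor.
F3: holds.
F4: fails — Rxw and Rxx but w and x have no common successor.

F1, F3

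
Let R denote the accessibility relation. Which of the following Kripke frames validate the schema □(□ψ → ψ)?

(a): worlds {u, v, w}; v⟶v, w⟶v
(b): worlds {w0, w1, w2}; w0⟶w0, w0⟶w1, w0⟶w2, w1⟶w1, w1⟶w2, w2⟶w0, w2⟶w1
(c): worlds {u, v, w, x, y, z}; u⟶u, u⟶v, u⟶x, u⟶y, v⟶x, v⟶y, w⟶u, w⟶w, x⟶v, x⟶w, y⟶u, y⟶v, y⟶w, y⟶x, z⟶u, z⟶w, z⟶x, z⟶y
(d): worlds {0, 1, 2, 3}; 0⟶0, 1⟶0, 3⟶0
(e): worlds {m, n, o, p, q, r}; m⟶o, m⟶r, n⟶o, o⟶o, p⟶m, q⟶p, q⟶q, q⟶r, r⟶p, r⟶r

The schema corresponds to shift-reflexivity: ∀x ∀y (Rxy → Ryy).
(a): condition met.
(b): fails — Rw1w2 but not Rw2w2.
(c): fails — Ruv but not Rvv.
(d): condition met.
(e): fails — Rpm but not Rmm.

(a), (d)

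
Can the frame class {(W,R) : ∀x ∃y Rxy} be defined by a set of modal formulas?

Yes — defined by □r → ◇r

This is a Sahlqvist condition; the D axiom □r → ◇r defines it.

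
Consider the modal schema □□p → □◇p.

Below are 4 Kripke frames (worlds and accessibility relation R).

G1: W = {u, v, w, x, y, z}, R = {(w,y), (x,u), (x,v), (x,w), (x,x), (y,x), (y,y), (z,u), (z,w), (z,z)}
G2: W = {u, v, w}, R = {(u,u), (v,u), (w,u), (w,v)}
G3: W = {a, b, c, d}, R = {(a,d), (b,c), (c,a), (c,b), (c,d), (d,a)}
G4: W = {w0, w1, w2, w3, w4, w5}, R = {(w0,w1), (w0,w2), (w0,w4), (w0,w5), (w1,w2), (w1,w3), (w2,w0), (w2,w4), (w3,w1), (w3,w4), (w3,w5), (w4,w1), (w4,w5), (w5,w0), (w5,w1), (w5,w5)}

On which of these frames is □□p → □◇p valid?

G2, G3, G4

This is the axiom for a generalized confluence (Geach) condition; its first-order frame correspondent is ∀x ∀z (xRz → ∃w (xR²w ∧ zRw)).
G1: fails — xRu but no t with xR²t and uRt.
G2: ✓.
G3: ✓.
G4: ✓.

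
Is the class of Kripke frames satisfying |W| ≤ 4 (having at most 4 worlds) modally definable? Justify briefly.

Not modally definable

Modal frame validity is preserved under disjoint unions.
Any modal formula valid on each of 5 disjoint one-world frames is valid on their disjoint union (validity is preserved under disjoint unions). Each one-world frame has |W|=1≤4, but the union has |W|=5.
So the class is not modally definable.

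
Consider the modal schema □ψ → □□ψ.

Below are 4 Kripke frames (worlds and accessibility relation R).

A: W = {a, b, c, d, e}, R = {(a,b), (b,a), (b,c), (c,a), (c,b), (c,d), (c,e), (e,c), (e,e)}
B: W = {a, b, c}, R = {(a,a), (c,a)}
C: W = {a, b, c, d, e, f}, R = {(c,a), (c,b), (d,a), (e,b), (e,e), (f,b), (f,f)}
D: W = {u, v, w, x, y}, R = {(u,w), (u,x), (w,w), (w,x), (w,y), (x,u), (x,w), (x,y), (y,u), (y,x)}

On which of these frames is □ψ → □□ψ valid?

B, C

The schema corresponds to transitivity: ∀x ∀y ∀z (Rxy ∧ Ryz → Rxz).
A: fails — Rbc and Rcd but not Rbd.
B: condition met.
C: condition met.
D: fails — Rxw and Rwx but not Rxx.
Valid on: B, C.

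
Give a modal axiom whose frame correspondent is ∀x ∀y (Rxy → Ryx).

A defining formula is s → □◇s (the B axiom).
Suppose s→□◇s is valid. Take Rxy and set V(s)={x}. Then s at x, so □◇s at x, so ◇s at y, so some z with Ryz has s; z=x, i.e. Ryx.

s → □◇s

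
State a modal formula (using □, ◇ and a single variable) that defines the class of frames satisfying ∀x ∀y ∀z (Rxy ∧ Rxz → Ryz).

This is the Euclidean property; the standard corresponding axiom is 5: ◇r → □◇r.

◇r → □◇r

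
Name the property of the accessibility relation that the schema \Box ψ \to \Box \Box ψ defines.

Suppose □ψ→□□ψ is valid. Take Rxy, Ryz and set V(ψ)={w : Rxw}. Then □ψ at x, so □□ψ at x, so □ψ at y, so ψ at z, i.e. Rxz.
The converse is a direct semantic check.
Frame condition: \forall x \forall y \forall z (Rxy \wedge Ryz \to Rxz).

Transitivity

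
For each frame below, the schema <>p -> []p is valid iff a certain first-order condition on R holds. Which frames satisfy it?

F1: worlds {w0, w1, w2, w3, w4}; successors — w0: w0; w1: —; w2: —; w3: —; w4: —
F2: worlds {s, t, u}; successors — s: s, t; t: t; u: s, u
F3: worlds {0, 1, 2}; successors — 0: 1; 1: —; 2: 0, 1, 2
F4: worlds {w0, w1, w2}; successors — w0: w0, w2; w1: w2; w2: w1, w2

F1

This is the axiom for partial functionality; its first-order frame correspondent is forall x forall y forall z (Rxy & Rxz -> y = z).
F1: satisfies the condition.
F2: fails — s sees both s and t.
F3: fails — 2 sees both 0 and 1.
F4: fails — w0 sees both w0 and w2.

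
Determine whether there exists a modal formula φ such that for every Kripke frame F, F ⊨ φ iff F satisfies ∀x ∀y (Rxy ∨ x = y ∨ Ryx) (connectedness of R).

If a class were modally definable it would be closed under disjoint unions (Goldblatt–Thomason).
Take 2 disjoint single-world reflexive frames: each is trivially connected, but their disjoint union has 2 worlds with no edge between distinct components, so it is not connected.
So no modal formula (or set of formulas) defines exactly the connected frames.

Not definable by any modal formula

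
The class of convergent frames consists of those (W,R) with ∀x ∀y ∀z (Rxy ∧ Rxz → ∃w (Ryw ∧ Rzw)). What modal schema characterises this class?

A defining formula is ◇□ψ → □◇ψ (the .2 axiom).
Suppose ◇□ψ→□◇ψ is valid. Take Rxy, Rxz and set V(ψ)={w : Ryw}. Then □ψ at y so ◇□ψ at x, so □◇ψ at x, so ◇ψ at z, giving w with Rzw and Ryw.

◇□ψ → □◇ψ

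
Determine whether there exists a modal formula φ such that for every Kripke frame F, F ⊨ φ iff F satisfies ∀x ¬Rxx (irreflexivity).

Not definable by any modal formula

Modal frame validity is preserved under surjective bounded morphisms.
The 3-cycle (worlds 0,1,2 with 0→1→2→0) is irreflexive, and the map sending every world to a single reflexive point • is a surjective bounded morphism (forth: every edge maps to (•,•); back: every world has a successor). So any modal formula valid on the 3-cycle is also valid on the reflexive point, which is not irreflexive.
Hence irreflexivity is not modally definable.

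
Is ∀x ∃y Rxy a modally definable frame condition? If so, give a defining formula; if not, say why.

Yes — defined by □q → ◇q

This is a Sahlqvist condition; the D axiom □q → ◇q defines it.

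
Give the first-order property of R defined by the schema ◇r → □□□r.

∀x ∀y ∀z ((xRy ∧ xR³z) → ∃w (y = w ∧ z = w))

This is a Sahlqvist (Geach-type) schema ◇^1□^0r → □^3◇^0r.
Minimal-valuation argument: fix x; take any y with xR^1y and any z with xR^3z. Set V(r) to the set of worlds R-reachable from y in exactly 0 steps. Then □^0r holds at y, so the antecedent holds at x; validity forces ◇^0r at z, giving a w with zR^0w and yR^0w.
First-order correspondent: ∀x ∀y ∀z ((xRy ∧ xR³z) → ∃w (y = w ∧ z = w)).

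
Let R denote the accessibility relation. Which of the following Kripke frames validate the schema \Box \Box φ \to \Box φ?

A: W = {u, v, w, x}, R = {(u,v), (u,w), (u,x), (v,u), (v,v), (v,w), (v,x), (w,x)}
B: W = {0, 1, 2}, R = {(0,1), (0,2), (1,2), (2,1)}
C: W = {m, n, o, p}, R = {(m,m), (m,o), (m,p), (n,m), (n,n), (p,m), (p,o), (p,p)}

C

Frame correspondent (Sahlqvist): \forall x \forall y (Rxy \to \exists z (Rxz \wedge Rzy)) — i.e. density.
A: fails — Rwx but no z with Rwz and Rzx.
B: fails — R12 but no z with R1z and Rz2.
C: holds.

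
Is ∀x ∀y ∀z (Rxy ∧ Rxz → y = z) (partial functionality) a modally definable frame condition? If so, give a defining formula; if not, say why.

Yes: it is partial functionality, defined by the CD schema ◇r → □r.
Suppose ◇r→□r is valid. Take Rxy, Rxz and set V(r)={y}. Then ◇r at x, so □r at x, so r at z, i.e. z=y.

Definable; ◇r → □r defines it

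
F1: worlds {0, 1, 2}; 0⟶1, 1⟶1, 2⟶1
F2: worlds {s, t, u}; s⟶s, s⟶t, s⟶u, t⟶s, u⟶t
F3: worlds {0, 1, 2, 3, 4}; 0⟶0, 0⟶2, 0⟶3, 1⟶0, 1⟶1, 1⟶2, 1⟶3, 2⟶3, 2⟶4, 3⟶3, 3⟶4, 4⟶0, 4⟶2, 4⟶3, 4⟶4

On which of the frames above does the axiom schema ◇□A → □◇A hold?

F1, F3

This is the axiom for convergence; its first-order frame correspondent is ∀x ∀y ∀z (Rxy ∧ Rxz → ∃w (Ryw ∧ Rzw)).
F1: holds.
F2: fails — Rsu and Rst but u and t have no common successor.
F3: holds.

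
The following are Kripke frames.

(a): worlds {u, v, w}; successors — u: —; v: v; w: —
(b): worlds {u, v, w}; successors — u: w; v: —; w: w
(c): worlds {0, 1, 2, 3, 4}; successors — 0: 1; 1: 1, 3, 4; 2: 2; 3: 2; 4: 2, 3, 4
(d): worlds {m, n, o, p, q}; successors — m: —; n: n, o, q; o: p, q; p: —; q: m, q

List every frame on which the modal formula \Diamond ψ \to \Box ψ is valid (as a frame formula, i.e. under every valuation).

Frame correspondent (Sahlqvist): \forall x \forall y \forall z (Rxy \wedge Rxz \to y = z) — i.e. partial functionality.
(a): condition met.
(b): condition met.
(c): fails — 1 sees both 1 and 3.
(d): fails — n sees both n and o.

(a), (b)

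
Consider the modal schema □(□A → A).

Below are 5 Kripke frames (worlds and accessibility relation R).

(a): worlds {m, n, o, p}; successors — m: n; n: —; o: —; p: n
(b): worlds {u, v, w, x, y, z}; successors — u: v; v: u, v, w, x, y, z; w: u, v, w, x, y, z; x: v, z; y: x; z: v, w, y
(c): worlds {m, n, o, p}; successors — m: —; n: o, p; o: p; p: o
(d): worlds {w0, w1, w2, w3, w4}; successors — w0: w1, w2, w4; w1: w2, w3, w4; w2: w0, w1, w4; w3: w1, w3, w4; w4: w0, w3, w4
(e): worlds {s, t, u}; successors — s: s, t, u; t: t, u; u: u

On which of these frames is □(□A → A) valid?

(e)

The schema corresponds to shift-reflexivity: ∀x ∀y (Rxy → Ryy).
(a): fails — Rpn but not Rnn.
(b): fails — Ryx but not Rxx.
(c): fails — Rno but not Roo.
(d): fails — Rw1w2 but not Rw2w2.
(e): holds.
Valid on: (e).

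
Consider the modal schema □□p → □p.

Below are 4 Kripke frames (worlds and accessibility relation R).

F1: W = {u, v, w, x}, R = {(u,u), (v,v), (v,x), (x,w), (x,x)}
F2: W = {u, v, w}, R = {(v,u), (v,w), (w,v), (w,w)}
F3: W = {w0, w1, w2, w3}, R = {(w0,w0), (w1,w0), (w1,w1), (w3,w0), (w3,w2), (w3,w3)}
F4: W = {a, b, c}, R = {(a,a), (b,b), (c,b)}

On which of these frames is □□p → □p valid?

This is the axiom for density; its first-order frame correspondent is ∀x ∀y (Rxy → ∃z (Rxz ∧ Rzy)).
F1: condition met.
F2: fails — Rvu but no z with Rvz and Rzu.
F3: condition met.
F4: condition met.
Valid on: F1, F3, F4.

F1, F3, F4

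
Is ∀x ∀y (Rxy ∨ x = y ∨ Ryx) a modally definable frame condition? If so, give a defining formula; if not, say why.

Modal frame validity is preserved under disjoint unions.
Take 2 disjoint single-world reflexive frames: each is trivially connected, but their disjoint union has 2 worlds with no edge between distinct components, so it is not connected.
So the class is not modally definable.

Not modally definable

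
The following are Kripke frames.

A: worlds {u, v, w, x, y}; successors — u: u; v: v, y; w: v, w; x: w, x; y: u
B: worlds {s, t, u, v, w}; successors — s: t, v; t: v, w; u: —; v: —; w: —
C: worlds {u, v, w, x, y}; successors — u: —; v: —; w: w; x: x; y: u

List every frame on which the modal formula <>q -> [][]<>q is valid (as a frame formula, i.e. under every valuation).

The schema corresponds to a generalized confluence (Geach) condition: forall x forall y forall z ((xRy & x R^2 z) -> exists w (y = w & zRw)).
A: fails — vRv, vR²u but no t with v=t and uRt.
B: fails — sRt, sR²v but no w* with t=w* and vRw*.
C: satisfies the condition.

C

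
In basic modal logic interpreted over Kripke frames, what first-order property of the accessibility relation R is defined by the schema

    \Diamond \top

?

seriality

◇⊤ holds at w iff w has a successor, so frame-validity of ◇⊤ is exactly seriality. Equivalently via □ψ → ◇ψ:
Suppose □ψ→◇ψ is valid. At any x set V(ψ)=W. Then □ψ at x, so ◇ψ at x, so x has a successor.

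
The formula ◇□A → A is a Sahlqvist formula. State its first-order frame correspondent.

Symmetry

This is frame-equivalent to A → □◇A (substitute ¬A for A and contrapose).
Suppose A→□◇A is valid. Take Rxy and set V(A)={x}. Then A at x, so □◇A at x, so ◇A at y, so some z with Ryz has A; z=x, i.e. Ryx.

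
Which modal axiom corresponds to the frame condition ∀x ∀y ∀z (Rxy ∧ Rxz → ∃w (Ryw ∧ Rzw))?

◇□p → □◇p

This is convergence; the standard corresponding axiom is .2: ◇□p → □◇p.
Suppose ◇□p→□◇p is valid. Take Rxy, Rxz and set V(p)={w : Ryw}. Then □p at y so ◇□p at x, so □◇p at x, so ◇p at z, giving w with Rzw and Ryw.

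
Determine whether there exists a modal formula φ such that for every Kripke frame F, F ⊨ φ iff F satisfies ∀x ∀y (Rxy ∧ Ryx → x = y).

Any modally definable frame class is closed under surjective bounded morphisms.
The 8-cycle (worlds s,t,u,v,w,x,y,z with s→t→u→v→w→x→y→z→s) is antisymmetric. Sending even-indexed worlds to • and odd-indexed worlds to ∘ is a surjective bounded morphism onto the two-world frame with •↔∘, which is not antisymmetric.
So the class is not modally definable.

No — not modally definable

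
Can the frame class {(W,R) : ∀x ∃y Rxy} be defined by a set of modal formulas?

Definable; □r → ◇r defines it

Yes: it is seriality, defined by the D schema □r → ◇r.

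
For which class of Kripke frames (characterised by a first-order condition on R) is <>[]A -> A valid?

Replacing A by ¬A and contraposing gives the equivalent schema A → □◇A.
Suppose A→□◇A is valid. Take Rxy and set V(A)={x}. Then A at x, so □◇A at x, so ◇A at y, so some z with Ryz has A; z=x, i.e. Ryx.
The converse is a direct semantic check.
Frame condition: forall x forall y (Rxy -> Ryx).

Symmetry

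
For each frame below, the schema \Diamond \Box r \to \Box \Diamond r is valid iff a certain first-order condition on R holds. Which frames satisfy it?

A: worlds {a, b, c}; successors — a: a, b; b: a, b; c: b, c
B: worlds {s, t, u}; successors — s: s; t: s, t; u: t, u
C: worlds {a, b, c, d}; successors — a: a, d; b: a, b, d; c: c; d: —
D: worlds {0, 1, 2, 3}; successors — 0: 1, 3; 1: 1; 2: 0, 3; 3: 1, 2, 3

A, B

This is the axiom for convergence; its first-order frame correspondent is \forall x \forall y \forall z (Rxy \wedge Rxz \to \exists w (Ryw \wedge Rzw)).
A: holds.
B: holds.
C: fails — Raa and Rad but a and d have no common successor.
D: fails — R32 and R31 but 2 and 1 have no common successor.
Valid on: A, B.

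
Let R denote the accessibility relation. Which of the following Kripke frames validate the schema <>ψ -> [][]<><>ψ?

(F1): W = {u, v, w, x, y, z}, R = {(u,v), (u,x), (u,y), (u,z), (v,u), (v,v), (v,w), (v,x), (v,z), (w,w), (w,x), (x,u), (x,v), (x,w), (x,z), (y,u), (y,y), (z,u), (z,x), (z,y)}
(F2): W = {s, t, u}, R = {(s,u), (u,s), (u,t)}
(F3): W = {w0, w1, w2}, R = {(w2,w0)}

(F3)

Frame correspondent (Sahlqvist): forall x forall y forall z ((xRy & x R^2 z) -> exists w (y = w & z R^2 w)) — i.e. a generalized confluence (Geach) condition.
(F1): fails — uRy, uR²w but no t with y=t and wR²t.
(F2): fails — sRu, sR²s but no w with u=w and sR²w.
(F3): condition met.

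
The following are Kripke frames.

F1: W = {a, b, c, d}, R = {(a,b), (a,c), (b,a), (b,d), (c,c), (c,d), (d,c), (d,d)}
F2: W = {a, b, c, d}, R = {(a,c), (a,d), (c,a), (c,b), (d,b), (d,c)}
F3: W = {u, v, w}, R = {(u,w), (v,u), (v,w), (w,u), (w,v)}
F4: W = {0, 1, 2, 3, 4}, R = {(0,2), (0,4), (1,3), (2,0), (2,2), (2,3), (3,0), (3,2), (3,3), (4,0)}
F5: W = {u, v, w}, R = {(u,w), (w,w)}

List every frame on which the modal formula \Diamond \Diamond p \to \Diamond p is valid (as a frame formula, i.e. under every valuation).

This is the axiom for transitivity; its first-order frame correspondent is \forall x \forall y \forall z (Rxy \wedge Ryz \to Rxz).
F1: fails — Rab and Rba but not Raa.
F2: fails — Rdc and Rca but not Rda.
F3: fails — Ruw and Rwu but not Ruu.
F4: fails — R02 and R23 but not R03.
F5: holds.
Valid on: F5.

F5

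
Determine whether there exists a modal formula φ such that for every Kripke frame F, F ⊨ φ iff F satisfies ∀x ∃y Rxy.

This is a Sahlqvist condition; the D axiom □q → ◇q defines it.

Yes — defined by □q → ◇q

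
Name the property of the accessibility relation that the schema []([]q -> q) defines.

This schema is the T□ axiom.
It corresponds to shift-reflexivity: forall x forall y (Rxy -> Ryy).

Shift-reflexivity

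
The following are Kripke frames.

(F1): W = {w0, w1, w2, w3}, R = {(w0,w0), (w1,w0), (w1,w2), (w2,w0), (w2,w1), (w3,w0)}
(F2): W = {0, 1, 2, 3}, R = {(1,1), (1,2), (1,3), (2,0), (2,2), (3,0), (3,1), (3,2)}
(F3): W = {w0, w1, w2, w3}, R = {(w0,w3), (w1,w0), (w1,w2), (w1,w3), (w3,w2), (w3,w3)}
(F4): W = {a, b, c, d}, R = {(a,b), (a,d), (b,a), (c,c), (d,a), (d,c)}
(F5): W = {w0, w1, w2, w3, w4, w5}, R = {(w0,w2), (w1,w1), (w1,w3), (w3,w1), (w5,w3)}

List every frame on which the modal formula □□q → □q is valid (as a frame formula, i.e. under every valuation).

This is the axiom for density; its first-order frame correspondent is ∀x ∀y (Rxy → ∃z (Rxz ∧ Rzy)).
(F1): fails — Rw1w2 but no z with Rw1z and Rzw2.
(F2): ✓.
(F3): fails — Rw1w0 but no z with Rw1z and Rzw0.
(F4): fails — Rab but no z with Raz and Rzb.
(F5): fails — Rw0w2 but no z with Rw0z and Rzw2.

(F2)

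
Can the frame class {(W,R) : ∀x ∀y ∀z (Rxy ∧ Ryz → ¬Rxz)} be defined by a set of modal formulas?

No

Modal frame validity is preserved under surjective bounded morphisms.
The 7-cycle (worlds a,b,c,d,e,f,g with a→b→c→d→e→f→g→a) is intransitive. Mapping every world to a single reflexive point • is a surjective bounded morphism; the reflexive point is not intransitive (R••∧R•• but R••).
So the class is not modally definable.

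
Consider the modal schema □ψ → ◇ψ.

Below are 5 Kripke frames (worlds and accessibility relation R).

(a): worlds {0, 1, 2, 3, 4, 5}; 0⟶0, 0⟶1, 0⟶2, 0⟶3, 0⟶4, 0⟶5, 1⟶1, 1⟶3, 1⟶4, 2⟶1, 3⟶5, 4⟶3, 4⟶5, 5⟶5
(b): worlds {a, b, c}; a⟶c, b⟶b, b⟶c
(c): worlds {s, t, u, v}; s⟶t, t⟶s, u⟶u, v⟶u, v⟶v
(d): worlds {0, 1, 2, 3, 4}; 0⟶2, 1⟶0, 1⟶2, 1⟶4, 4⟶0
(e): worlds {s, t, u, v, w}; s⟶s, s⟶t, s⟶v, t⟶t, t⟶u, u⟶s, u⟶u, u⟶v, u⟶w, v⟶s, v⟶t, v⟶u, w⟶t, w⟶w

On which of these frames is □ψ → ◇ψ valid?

This is the axiom for seriality; its first-order frame correspondent is ∀x ∃y Rxy.
(a): ✓.
(b): fails — world c has no successor.
(c): ✓.
(d): fails — world 2 has no successor.
(e): ✓.
Valid on: (a), (c), (e).

(a), (c), (e)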